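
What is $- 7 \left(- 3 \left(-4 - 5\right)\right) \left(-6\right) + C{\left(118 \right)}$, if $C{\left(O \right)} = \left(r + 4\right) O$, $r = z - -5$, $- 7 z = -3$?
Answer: $\frac{15726}{7} \approx 2246.6$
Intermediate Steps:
$z = \frac{3}{7}$ ($z = \left(- \frac{1}{7}\right) \left(-3\right) = \frac{3}{7} \approx 0.42857$)
$r = \frac{38}{7}$ ($r = \frac{3}{7} - -5 = \frac{3}{7} + 5 = \frac{38}{7} \approx 5.4286$)
$C{\left(O \right)} = \frac{66 O}{7}$ ($C{\left(O \right)} = \left(\frac{38}{7} + 4\right) O = \frac{66 O}{7}$)
$- 7 \left(- 3 \left(-4 - 5\right)\right) \left(-6\right) + C{\left(118 \right)} = - 7 \left(- 3 \left(-4 - 5\right)\right) \left(-6\right) + \frac{66}{7} \cdot 118 = - 7 \left(\left(-3\right) \left(-9\right)\right) \left(-6\right) + \frac{7788}{7} = \left(-7\right) 27 \left(-6\right) + \frac{7788}{7} = \left(-189\right) \left(-6\right) + \frac{7788}{7} = 1134 + \frac{7788}{7} = \frac{15726}{7}$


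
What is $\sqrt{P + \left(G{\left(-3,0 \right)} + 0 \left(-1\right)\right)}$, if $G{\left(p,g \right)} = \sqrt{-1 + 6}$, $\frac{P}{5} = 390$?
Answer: $\sqrt{1950 + \sqrt{5}} \approx 44.184$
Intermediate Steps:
$P = 1950$ ($P = 5 \cdot 390 = 1950$)
$G{\left(p,g \right)} = \sqrt{5}$
$\sqrt{P + \left(G{\left(-3,0 \right)} + 0 \left(-1\right)\right)} = \sqrt{1950 + \left(\sqrt{5} + 0 \left(-1\right)\right)} = \sqrt{1950 + \left(\sqrt{5} + 0\right)} = \sqrt{1950 + \sqrt{5}}$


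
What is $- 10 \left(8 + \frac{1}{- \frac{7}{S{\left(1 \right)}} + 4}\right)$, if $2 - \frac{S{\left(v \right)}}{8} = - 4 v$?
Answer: $- \frac{3056}{37} \approx -82.595$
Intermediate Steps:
$S{\left(v \right)} = 16 + 32 v$ ($S{\left(v \right)} = 16 - 8 \left(- 4 v\right) = 16 + 32 v$)
$- 10 \left(8 + \frac{1}{- \frac{7}{S{\left(1 \right)}} + 4}\right) = - 10 \left(8 + \frac{1}{- \frac{7}{16 + 32 \cdot 1} + 4}\right) = - 10 \left(8 + \frac{1}{- \frac{7}{16 + 32} + 4}\right) = - 10 \left(8 + \frac{1}{- \frac{7}{48} + 4}\right) = - 10 \left(8 + \frac{1}{\frac{185}{48}}\right) = - 10 \left(8 + \frac{48}{185}\right) = \left(-10\right) \frac{1528}{185} = - \frac{3056}{37}$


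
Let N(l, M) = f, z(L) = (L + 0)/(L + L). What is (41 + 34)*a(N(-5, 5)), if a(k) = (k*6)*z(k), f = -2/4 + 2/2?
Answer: 225/2 ≈ 112.50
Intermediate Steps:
z(L) = ½ (z(L) = L/((2*L)) = L*(1/(2*L)) = ½)
f = ½ (f = -2*¼ + 2*(½) = -½ + 1 = ½ ≈ 0.50000)
N(l, M) = ½
a(k) = 3*k (a(k) = (k*6)*(½) = (6*k)*(½) = 3*k)
(41 + 34)*a(N(-5, 5)) = (41 + 34)*(3*(½)) = 75*(3/2) = 225/2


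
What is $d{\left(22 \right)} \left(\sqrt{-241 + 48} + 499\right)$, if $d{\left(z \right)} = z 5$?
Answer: $54890 + 110 i \sqrt{193} \approx 54890.0 + 1528.2 i$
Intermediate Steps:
$d{\left(z \right)} = 5 z$
$d{\left(22 \right)} \left(\sqrt{-241 + 48} + 499\right) = 5 \cdot 22 \left(\sqrt{-241 + 48} + 499\right) = 110 \left(\sqrt{-193} + 499\right) = 110 \left(i \sqrt{193} + 499\right) = 110 \left(499 + i \sqrt{193}\right) = 54890 + 110 i \sqrt{193}$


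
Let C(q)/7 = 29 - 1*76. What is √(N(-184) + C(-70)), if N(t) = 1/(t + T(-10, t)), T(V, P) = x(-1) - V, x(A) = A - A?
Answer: I*√9960978/174 ≈ 18.139*I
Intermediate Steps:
x(A) = 0
T(V, P) = -V (T(V, P) = 0 - V = -V)
C(q) = -329 (C(q) = 7*(29 - 1*76) = 7*(29 - 76) = 7*(-47) = -329)
N(t) = 1/(10 + t) (N(t) = 1/(t - 1*(-10)) = 1/(t + 10) = 1/(10 + t))
√(N(-184) + C(-70)) = √(1/(10 - 184) - 329) = √(1/(-174) - 329) = √(-1/174 - 329) = √(-57247/174) = I*√9960978/174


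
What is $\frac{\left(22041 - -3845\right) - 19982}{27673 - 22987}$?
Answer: $\frac{984}{781} \approx 1.2599$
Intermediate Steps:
$\frac{\left(22041 - -3845\right) - 19982}{27673 - 22987} = \frac{\left(22041 + 3845\right) - 19982}{4686} = \left(25886 - 19982\right) \frac{1}{4686} = 5904 \cdot \frac{1}{4686} = \frac{984}{781}$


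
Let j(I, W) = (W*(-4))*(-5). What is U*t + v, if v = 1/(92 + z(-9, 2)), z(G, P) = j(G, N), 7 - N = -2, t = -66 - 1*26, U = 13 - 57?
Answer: 1101057/272 ≈ 4048.0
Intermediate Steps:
U = -44
t = -92 (t = -66 - 26 = -92)
N = 9 (N = 7 - 1*(-2) = 7 + 2 = 9)
j(I, W) = 20*W (j(I, W) = -4*W*(-5) = 20*W)
z(G, P) = 180 (z(G, P) = 20*9 = 180)
v = 1/272 (v = 1/(92 + 180) = 1/272 ≈ 0.0036765)
U*t + v = -44*(-92) + 1/272 = 4048 + 1/272 = 1101057/272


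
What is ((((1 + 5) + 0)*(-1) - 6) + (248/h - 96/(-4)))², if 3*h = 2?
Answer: 147456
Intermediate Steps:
h = ⅔ (h = (⅓)*2 = ⅔ ≈ 0.66667)
((((1 + 5) + 0)*(-1) - 6) + (248/h - 96/(-4)))² = ((((1 + 5) + 0)*(-1) - 6) + (248/(⅔) - 96/(-4)))² = (((6 + 0)*(-1) - 6) + (248*(3/2) - 96*(-¼)))² = ((6*(-1) - 6) + (372 + 24))² = ((-6 - 6) + 396)² = (-12 + 396)² = 384² = 147456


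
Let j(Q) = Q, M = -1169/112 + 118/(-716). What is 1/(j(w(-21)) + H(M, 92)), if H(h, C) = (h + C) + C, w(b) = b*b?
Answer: 2864/1759635 ≈ 0.0016276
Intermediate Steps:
w(b) = b**2
M = -30365/2864 (M = -1169*1/112 + 118*(-1/716) = -167/16 - 59/358 = -30365/2864 ≈ -10.602)
H(h, C) = h + 2*C (H(h, C) = (C + h) + C = h + 2*C)
1/(j(w(-21)) + H(M, 92)) = 1/((-21)**2 + (-30365/2864 + 2*92)) = 1/(441 + (-30365/2864 + 184)) = 1/(441 + 496611/2864) = 1/(1759635/2864) = 2864/1759635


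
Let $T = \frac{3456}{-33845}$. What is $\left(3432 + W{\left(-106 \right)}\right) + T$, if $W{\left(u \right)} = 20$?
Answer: $\frac{116829484}{33845} \approx 3451.9$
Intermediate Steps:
$T = - \frac{3456}{33845}$ ($T = 3456 \left(- \frac{1}{33845}\right) = - \frac{3456}{33845} \approx -0.10211$)
$\left(3432 + W{\left(-106 \right)}\right) + T = \left(3432 + 20\right) - \frac{3456}{33845} = 3452 - \frac{3456}{33845} = \frac{116829484}{33845}$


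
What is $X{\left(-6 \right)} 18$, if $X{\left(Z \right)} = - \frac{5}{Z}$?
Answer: $15$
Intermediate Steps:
$X{\left(-6 \right)} 18 = - \frac{5}{-6} \cdot 18 = \left(-5\right) \left(- \frac{1}{6}\right) 18 = \frac{5}{6} \cdot 18 = 15$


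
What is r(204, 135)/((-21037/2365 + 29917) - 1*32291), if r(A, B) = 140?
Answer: -331100/5635547 ≈ -0.058752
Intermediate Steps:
r(204, 135)/((-21037/2365 + 29917) - 1*32291) = 140/((-21037/2365 + 29917) - 1*32291) = 140/((-21037*1/2365 + 29917) - 32291) = 140/((-21037/2365 + 29917) - 32291) = 140/(70732668/2365 - 32291) = 140/(-5635547/2365) = 140*(-2365/5635547) = -331100/5635547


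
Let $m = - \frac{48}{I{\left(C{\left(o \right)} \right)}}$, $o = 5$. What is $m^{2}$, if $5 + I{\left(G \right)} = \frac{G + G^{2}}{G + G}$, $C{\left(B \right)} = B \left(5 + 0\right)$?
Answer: $36$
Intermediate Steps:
$C{\left(B \right)} = 5 B$ ($C{\left(B \right)} = B 5 = 5 B$)
$I{\left(G \right)} = -5 + \frac{G + G^{2}}{2 G}$ ($I{\left(G \right)} = -5 + \frac{G + G^{2}}{G + G} = -5 + \frac{G + G^{2}}{2 G}$)
$m = -6$ ($m = - \frac{48}{- \frac{9}{2} + \frac{5 \cdot 5}{2}} = - \frac{48}{- \frac{9}{2} + \frac{1}{2} \cdot 25} = - \frac{48}{- \frac{9}{2} + \frac{25}{2}} = - \frac{48}{8} = \left(-48\right) \frac{1}{8} = -6$)
$m^{2} = \left(-6\right)^{2} = 36$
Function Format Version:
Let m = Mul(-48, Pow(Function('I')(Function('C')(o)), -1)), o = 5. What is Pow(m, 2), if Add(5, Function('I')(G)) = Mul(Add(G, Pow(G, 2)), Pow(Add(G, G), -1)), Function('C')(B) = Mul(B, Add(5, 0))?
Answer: 36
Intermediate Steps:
Function('C')(B) = Mul(5, B) (Function('C')(B) = Mul(B, 5) = Mul(5, B))
Function('I')(G) = Add(-5, Mul(Rational(1, 2), Pow(G, -1), Add(G, Pow(G, 2)))) (Function('I')(G) = Add(-5, Mul(Add(G, Pow(G, 2)), Pow(Add(G, G), -1))) = Add(-5, Mul(Add(G, Pow(G, 2)), Pow(Mul(2, G), -1))) = Add(-5, Mul(Add(G, Pow(G, 2)), Mul(Rational(1, 2), Pow(G, -1)))) = Add(-5, Mul(Rational(1, 2), Pow(G, -1), Add(G, Pow(G, 2)))))
m = -6 (m = Mul(-48, Pow(Add(Rational(-9, 2), Mul(Rational(1, 2), Mul(5, 5))), -1)) = Mul(-48, Pow(Add(Rational(-9, 2), Mul(Rational(1, 2), 25)), -1)) = Mul(-48, Pow(Add(Rational(-9, 2), Rational(25, 2)), -1)) = Mul(-48, Pow(8, -1)) = Mul(-48, Rational(1, 8)) = -6)
Pow(m, 2) = Pow(-6, 2) = 36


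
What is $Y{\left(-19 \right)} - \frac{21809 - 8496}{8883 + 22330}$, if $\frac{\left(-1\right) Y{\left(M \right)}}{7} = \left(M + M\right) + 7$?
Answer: $\frac{6759908}{31213} \approx 216.57$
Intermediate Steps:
$Y{\left(M \right)} = -49 - 14 M$ ($Y{\left(M \right)} = - 7 \left(\left(M + M\right) + 7\right) = - 7 \left(2 M + 7\right) = - 7 \left(7 + 2 M\right) = -49 - 14 M$)
$Y{\left(-19 \right)} - \frac{21809 - 8496}{8883 + 22330} = \left(-49 - -266\right) - \frac{21809 - 8496}{8883 + 22330} = \left(-49 + 266\right) - \frac{21809 - 8496}{31213} = 217 - 13313 \cdot \frac{1}{31213} = 217 - \frac{13313}{31213} = \frac{6759908}{31213}$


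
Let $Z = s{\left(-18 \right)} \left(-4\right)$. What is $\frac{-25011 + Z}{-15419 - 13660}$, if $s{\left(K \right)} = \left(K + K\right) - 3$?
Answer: $\frac{8285}{9693} \approx 0.85474$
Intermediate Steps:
$s{\left(K \right)} = -3 + 2 K$ ($s{\left(K \right)} = 2 K - 3 = -3 + 2 K$)
$Z = 156$ ($Z = \left(-3 + 2 \left(-18\right)\right) \left(-4\right) = \left(-3 - 36\right) \left(-4\right) = \left(-39\right) \left(-4\right) = 156$)
$\frac{-25011 + Z}{-15419 - 13660} = \frac{-25011 + 156}{-15419 - 13660} = - \frac{24855}{-29079} = \left(-24855\right) \left(- \frac{1}{29079}\right) = \frac{8285}{9693}$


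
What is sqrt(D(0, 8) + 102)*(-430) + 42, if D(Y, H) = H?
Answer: 42 - 430*sqrt(110) ≈ -4467.9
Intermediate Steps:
sqrt(D(0, 8) + 102)*(-430) + 42 = sqrt(8 + 102)*(-430) + 42 = sqrt(110)*(-430) + 42 = -430*sqrt(110) + 42 = 42 - 430*sqrt(110)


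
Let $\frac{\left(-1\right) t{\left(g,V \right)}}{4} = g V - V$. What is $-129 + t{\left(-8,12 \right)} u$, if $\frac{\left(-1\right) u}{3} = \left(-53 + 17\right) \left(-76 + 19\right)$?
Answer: $-2659521$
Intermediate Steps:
$u = -6156$ ($u = - 3 \left(-53 + 17\right) \left(-76 + 19\right) = - 3 \left(\left(-36\right) \left(-57\right)\right) = \left(-3\right) 2052 = -6156$)
$t{\left(g,V \right)} = 4 V - 4 V g$ ($t{\left(g,V \right)} = - 4 \left(g V - V\right) = - 4 \left(V g - V\right) = - 4 \left(- V + V g\right) = 4 V - 4 V g$)
$-129 + t{\left(-8,12 \right)} u = -129 + 4 \cdot 12 \left(1 - -8\right) \left(-6156\right) = -129 + 4 \cdot 12 \left(1 + 8\right) \left(-6156\right) = -129 + 4 \cdot 12 \cdot 9 \left(-6156\right) = -129 + 432 \left(-6156\right) = -129 - 2659392 = -2659521$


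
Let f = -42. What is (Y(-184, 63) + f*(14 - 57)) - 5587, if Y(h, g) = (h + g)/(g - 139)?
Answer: -287235/76 ≈ -3779.4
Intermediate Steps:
Y(h, g) = (g + h)/(-139 + g)
(Y(-184, 63) + f*(14 - 57)) - 5587 = ((63 - 184)/(-139 + 63) - 42*(14 - 57)) - 5587 = (-121/(-76) - 42*(-43)) - 5587 = (-1/76*(-121) + 1806) - 5587 = (121/76 + 1806) - 5587 = 137377/76 - 5587 = -287235/76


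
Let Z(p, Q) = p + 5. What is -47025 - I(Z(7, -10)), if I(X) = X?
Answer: -47037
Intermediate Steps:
Z(p, Q) = 5 + p
-47025 - I(Z(7, -10)) = -47025 - (5 + 7) = -47025 - 1*12 = -47025 - 12 = -47037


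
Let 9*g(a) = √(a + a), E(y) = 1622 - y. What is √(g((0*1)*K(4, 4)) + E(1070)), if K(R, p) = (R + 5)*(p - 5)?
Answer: 2*√138 ≈ 23.495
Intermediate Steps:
K(R, p) = (-5 + p)*(5 + R) (K(R, p) = (5 + R)*(-5 + p) = (-5 + p)*(5 + R))
g(a) = √2*√a/9 (g(a) = √(a + a)/9 = √(2*a)/9 = (√2*√a)/9 = √2*√a/9)
√(g((0*1)*K(4, 4)) + E(1070)) = √(√2*√((0*1)*(-25 - 5*4 + 5*4 + 4*4))/9 + (1622 - 1*1070)) = √(√2*√(0*(-25 - 20 + 20 + 16))/9 + (1622 - 1070)) = √(√2*√(0*(-9))/9 + 552) = √(√2*√0/9 + 552) = √((⅑)*√2*0 + 552) = √(0 + 552) = √552 = 2*√138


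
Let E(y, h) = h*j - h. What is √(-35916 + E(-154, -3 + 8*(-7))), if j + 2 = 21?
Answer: I*√36978 ≈ 192.3*I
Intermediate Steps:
j = 19 (j = -2 + 21 = 19)
E(y, h) = 18*h (E(y, h) = h*19 - h = 19*h - h = 18*h)
√(-35916 + E(-154, -3 + 8*(-7))) = √(-35916 + 18*(-3 + 8*(-7))) = √(-35916 + 18*(-3 - 56)) = √(-35916 + 18*(-59)) = √(-35916 - 1062) = √(-36978) = I*√36978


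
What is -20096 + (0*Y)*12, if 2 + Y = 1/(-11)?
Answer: -20096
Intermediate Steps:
Y = -23/11 (Y = -2 + 1/(-11) = -2 - 1/11 = -23/11 ≈ -2.0909)
-20096 + (0*Y)*12 = -20096 + (0*(-23/11))*12 = -20096 + 0*12 = -20096 + 0 = -20096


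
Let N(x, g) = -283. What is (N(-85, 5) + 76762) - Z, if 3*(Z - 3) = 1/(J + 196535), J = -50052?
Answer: 33607301723/439449 ≈ 76476.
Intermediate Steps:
Z = 1318348/439449 (Z = 3 + 1/(3*(-50052 + 196535)) = 3 + (⅓)/146483 = 3 + (⅓)*(1/146483) = 3 + 1/439449 = 1318348/439449 ≈ 3.0000)
(N(-85, 5) + 76762) - Z = (-283 + 76762) - 1*1318348/439449 = 76479 - 1318348/439449 = 33607301723/439449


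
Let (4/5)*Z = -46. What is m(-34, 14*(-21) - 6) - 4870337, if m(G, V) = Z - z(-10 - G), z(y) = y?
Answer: -9740837/2 ≈ -4.8704e+6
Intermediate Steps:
Z = -115/2 (Z = (5/4)*(-46) = -115/2 ≈ -57.500)
m(G, V) = -95/2 + G (m(G, V) = -115/2 - (-10 - G) = -115/2 + (10 + G) = -95/2 + G)
m(-34, 14*(-21) - 6) - 4870337 = (-95/2 - 34) - 4870337 = -163/2 - 4870337 = -9740837/2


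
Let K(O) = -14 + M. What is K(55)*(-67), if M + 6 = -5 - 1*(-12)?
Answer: 871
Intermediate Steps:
M = 1 (M = -6 + (-5 - 1*(-12)) = -6 + (-5 + 12) = -6 + 7 = 1)
K(O) = -13 (K(O) = -14 + 1 = -13)
K(55)*(-67) = -13*(-67) = 871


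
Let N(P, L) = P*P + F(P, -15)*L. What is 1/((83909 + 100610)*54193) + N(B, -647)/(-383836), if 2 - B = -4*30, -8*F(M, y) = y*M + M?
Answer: 2464920808571339/7676442230937224 ≈ 0.32110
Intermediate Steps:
F(M, y) = -M/8 - M*y/8 (F(M, y) = -(y*M + M)/8 = -(M*y + M)/8 = -(M + M*y)/8 = -M/8 - M*y/8)
B = 122 (B = 2 - (-4)*30 = 2 - 1*(-120) = 2 + 120 = 122)
N(P, L) = P² + 7*L*P/4 (N(P, L) = P*P + (-P*(1 - 15)/8)*L = P² + (-⅛*P*(-14))*L = P² + (7*P/4)*L = P² + 7*L*P/4)
1/((83909 + 100610)*54193) + N(B, -647)/(-383836) = 1/((83909 + 100610)*54193) + ((¼)*122*(4*122 + 7*(-647)))/(-383836) = (1/54193)/184519 + ((¼)*122*(488 - 4529))*(-1/383836) = (1/184519)*(1/54193) + ((¼)*122*(-4041))*(-1/383836) = 1/9999638167 - 246501/2*(-1/383836) = 1/9999638167 + 246501/767672 = 2464920808571339/7676442230937224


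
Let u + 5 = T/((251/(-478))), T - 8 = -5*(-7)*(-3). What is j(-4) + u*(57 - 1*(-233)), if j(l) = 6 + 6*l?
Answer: 13077672/251 ≈ 52102.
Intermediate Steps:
T = -97 (T = 8 - 5*(-7)*(-3) = 8 + 35*(-3) = 8 - 105 = -97)
u = 45111/251 (u = -5 - 97/(251/(-478)) = -5 - 97/(251*(-1/478)) = -5 - 97/(-251/478) = -5 - 97*(-478/251) = -5 + 46366/251 = 45111/251 ≈ 179.73)
j(-4) + u*(57 - 1*(-233)) = (6 + 6*(-4)) + 45111*(57 - 1*(-233))/251 = (6 - 24) + 45111*(57 + 233)/251 = -18 + (45111/251)*290 = -18 + 13082190/251 = 13077672/251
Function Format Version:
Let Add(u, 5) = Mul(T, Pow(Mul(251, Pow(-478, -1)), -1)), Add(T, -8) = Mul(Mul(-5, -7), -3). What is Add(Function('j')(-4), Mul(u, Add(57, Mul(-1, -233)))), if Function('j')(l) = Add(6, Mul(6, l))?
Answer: Rational(13077672, 251) ≈ 52102.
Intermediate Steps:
T = -97 (T = Add(8, Mul(Mul(-5, -7), -3)) = Add(8, Mul(35, -3)) = Add(8, -105) = -97)
u = Rational(45111, 251) (u = Add(-5, Mul(-97, Pow(Mul(251, Pow(-478, -1)), -1))) = Add(-5, Mul(-97, Pow(Mul(251, Rational(-1, 478)), -1))) = Add(-5, Mul(-97, Pow(Rational(-251, 478), -1))) = Add(-5, Mul(-97, Rational(-478, 251))) = Add(-5, Rational(46366, 251)) = Rational(45111, 251) ≈ 179.73)
Add(Function('j')(-4), Mul(u, Add(57, Mul(-1, -233)))) = Add(Add(6, Mul(6, -4)), Mul(Rational(45111, 251), Add(57, Mul(-1, -233)))) = Add(Add(6, -24), Mul(Rational(45111, 251), Add(57, 233))) = Add(-18, Mul(Rational(45111, 251), 290)) = Add(-18, Rational(13082190, 251)) = Rational(13077672, 251)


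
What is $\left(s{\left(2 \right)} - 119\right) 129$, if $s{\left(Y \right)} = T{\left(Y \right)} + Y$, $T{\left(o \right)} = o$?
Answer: $-14835$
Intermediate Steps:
$s{\left(Y \right)} = 2 Y$ ($s{\left(Y \right)} = Y + Y = 2 Y$)
$\left(s{\left(2 \right)} - 119\right) 129 = \left(2 \cdot 2 - 119\right) 129 = \left(4 - 119\right) 129 = \left(-115\right) 129 = -14835$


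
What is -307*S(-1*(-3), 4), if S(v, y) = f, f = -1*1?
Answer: 307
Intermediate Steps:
f = -1
S(v, y) = -1
-307*S(-1*(-3), 4) = -307*(-1) = 307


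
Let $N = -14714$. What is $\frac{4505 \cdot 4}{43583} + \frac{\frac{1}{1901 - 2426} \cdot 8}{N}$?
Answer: $\frac{69601072832}{168336068775} \approx 0.41347$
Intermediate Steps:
$\frac{4505 \cdot 4}{43583} + \frac{\frac{1}{1901 - 2426} \cdot 8}{N} = \frac{4505 \cdot 4}{43583} + \frac{\frac{1}{1901 - 2426} \cdot 8}{-14714} = 18020 \cdot \frac{1}{43583} + \frac{1}{-525} \cdot 8 \left(- \frac{1}{14714}\right) = \frac{18020}{43583} + \left(- \frac{1}{525}\right) 8 \left(- \frac{1}{14714}\right) = \frac{18020}{43583} - - \frac{4}{3862425} = \frac{18020}{43583} + \frac{4}{3862425} = \frac{69601072832}{168336068775}$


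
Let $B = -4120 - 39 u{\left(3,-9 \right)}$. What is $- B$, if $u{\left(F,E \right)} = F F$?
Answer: $4471$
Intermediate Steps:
$u{\left(F,E \right)} = F^{2}$
$B = -4471$ ($B = -4120 - 39 \cdot 3^{2} = -4120 - 351 = -4471$)
$- B = \left(-1\right) \left(-4471\right) = 4471$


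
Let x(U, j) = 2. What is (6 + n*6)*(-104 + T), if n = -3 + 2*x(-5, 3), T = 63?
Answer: -492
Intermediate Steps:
n = 1 (n = -3 + 2*2 = -3 + 4 = 1)
(6 + n*6)*(-104 + T) = (6 + 1*6)*(-104 + 63) = (6 + 6)*(-41) = 12*(-41) = -492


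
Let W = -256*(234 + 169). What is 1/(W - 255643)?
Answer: -1/358811 ≈ -2.7870e-6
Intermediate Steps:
W = -103168 (W = -256*403 = -103168)
1/(W - 255643) = 1/(-103168 - 255643) = 1/(-358811) = -1/358811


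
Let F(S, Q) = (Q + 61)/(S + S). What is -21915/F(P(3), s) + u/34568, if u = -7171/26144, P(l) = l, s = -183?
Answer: 59416766657609/55128493312 ≈ 1077.8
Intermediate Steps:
F(S, Q) = (61 + Q)/(2*S) (F(S, Q) = (61 + Q)/((2*S)) = (61 + Q)*(1/(2*S)) = (61 + Q)/(2*S))
u = -7171/26144 (u = -7171*1/26144 = -7171/26144 ≈ -0.27429)
-21915/F(P(3), s) + u/34568 = -21915*6/(61 - 183) - 7171/26144/34568 = -21915/((½)*(⅓)*(-122)) - 7171/26144*1/34568 = -21915/(-61/3) - 7171/903745792 = -21915*(-3/61) - 7171/903745792 = 65745/61 - 7171/903745792 = 59416766657609/55128493312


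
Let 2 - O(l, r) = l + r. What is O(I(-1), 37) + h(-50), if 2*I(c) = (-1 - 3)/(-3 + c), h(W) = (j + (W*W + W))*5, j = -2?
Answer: 24409/2 ≈ 12205.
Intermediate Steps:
h(W) = -10 + 5*W + 5*W**2 (h(W) = (-2 + (W*W + W))*5 = (-2 + (W**2 + W))*5 = (-2 + (W + W**2))*5 = (-2 + W + W**2)*5 = -10 + 5*W + 5*W**2)
I(c) = -2/(-3 + c) (I(c) = ((-1 - 3)/(-3 + c))/2 = (-4/(-3 + c))/2 = -2/(-3 + c))
O(l, r) = 2 - l - r (O(l, r) = 2 - (l + r) = 2 + (-l - r) = 2 - l - r)
O(I(-1), 37) + h(-50) = (2 - (-2)/(-3 - 1) - 1*37) + (-10 + 5*(-50) + 5*(-50)**2) = (2 - (-2)/(-4) - 37) + (-10 - 250 + 5*2500) = (2 - (-2)*(-1)/4 - 37) + (-10 - 250 + 12500) = (2 - 1*1/2 - 37) + 12240 = (2 - 1/2 - 37) + 12240 = -71/2 + 12240 = 24409/2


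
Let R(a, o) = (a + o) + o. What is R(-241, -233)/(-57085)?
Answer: 101/8155 ≈ 0.012385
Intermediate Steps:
R(a, o) = a + 2*o
R(-241, -233)/(-57085) = (-241 + 2*(-233))/(-57085) = (-241 - 466)*(-1/57085) = -707*(-1/57085) = 101/8155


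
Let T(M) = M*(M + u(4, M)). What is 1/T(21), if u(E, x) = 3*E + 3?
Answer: 1/756 ≈ 0.0013228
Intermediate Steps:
u(E, x) = 3 + 3*E
T(M) = M*(15 + M) (T(M) = M*(M + (3 + 3*4)) = M*(M + (3 + 12)) = M*(M + 15) = M*(15 + M))
1/T(21) = 1/(21*(15 + 21)) = 1/(21*36) = 1/756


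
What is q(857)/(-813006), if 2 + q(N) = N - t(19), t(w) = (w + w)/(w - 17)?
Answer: -418/406503 ≈ -0.0010283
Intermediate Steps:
t(w) = 2*w/(-17 + w) (t(w) = (2*w)/(-17 + w) = 2*w/(-17 + w))
q(N) = -21 + N (q(N) = -2 + (N - 2*19/(-17 + 19)) = -2 + (N - 2*19/2) = -2 + (N - 1*19) = -2 + (N - 19) = -2 + (-19 + N) = -21 + N)
q(857)/(-813006) = (-21 + 857)/(-813006) = 836*(-1/813006) = -418/406503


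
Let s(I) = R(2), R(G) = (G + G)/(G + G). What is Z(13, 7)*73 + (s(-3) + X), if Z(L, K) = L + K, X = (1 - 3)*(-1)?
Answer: 1463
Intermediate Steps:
X = 2 (X = -2*(-1) = 2)
Z(L, K) = K + L
R(G) = 1 (R(G) = (2*G)/((2*G)) = (2*G)*(1/(2*G)) = 1)
s(I) = 1
Z(13, 7)*73 + (s(-3) + X) = (7 + 13)*73 + (1 + 2) = 20*73 + 3 = 1460 + 3 = 1463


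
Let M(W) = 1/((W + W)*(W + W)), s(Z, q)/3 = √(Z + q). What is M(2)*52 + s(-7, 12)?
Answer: 13/4 + 3*√5 ≈ 9.9582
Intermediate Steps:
s(Z, q) = 3*√(Z + q)
M(W) = 1/(4*W²) (M(W) = 1/((2*W)*(2*W)) = 1/(4*W²))
M(2)*52 + s(-7, 12) = ((¼)/2²)*52 + 3*√(-7 + 12) = ((¼)*(¼))*52 + 3*√5 = (1/16)*52 + 3*√5 = 13/4 + 3*√5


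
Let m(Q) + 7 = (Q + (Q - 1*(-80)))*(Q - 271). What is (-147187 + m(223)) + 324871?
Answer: 152429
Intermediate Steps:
m(Q) = -7 + (-271 + Q)*(80 + 2*Q) (m(Q) = -7 + (Q + (Q - 1*(-80)))*(Q - 271) = -7 + (Q + (Q + 80))*(-271 + Q) = -7 + (Q + (80 + Q))*(-271 + Q) = -7 + (80 + 2*Q)*(-271 + Q) = -7 + (-271 + Q)*(80 + 2*Q))
(-147187 + m(223)) + 324871 = (-147187 + (-21687 - 462*223 + 2*223**2)) + 324871 = (-147187 + (-21687 - 103026 + 2*49729)) + 324871 = (-147187 + (-21687 - 103026 + 99458)) + 324871 = (-147187 - 25255) + 324871 = -172442 + 324871 = 152429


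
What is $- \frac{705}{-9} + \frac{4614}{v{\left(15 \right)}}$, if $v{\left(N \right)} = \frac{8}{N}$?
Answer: $\frac{104755}{12} \approx 8729.6$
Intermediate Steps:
$- \frac{705}{-9} + \frac{4614}{v{\left(15 \right)}} = - \frac{705}{-9} + \frac{4614}{8 \cdot \frac{1}{15}} = \left(-705\right) \left(- \frac{1}{9}\right) + \frac{4614}{8 \cdot \frac{1}{15}} = \frac{235}{3} + \frac{4614}{\frac{8}{15}} = \frac{235}{3} + 4614 \cdot \frac{15}{8} = \frac{235}{3} + \frac{34605}{4} = \frac{104755}{12}$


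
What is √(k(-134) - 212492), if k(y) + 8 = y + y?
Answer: 4*I*√13298 ≈ 461.27*I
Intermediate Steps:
k(y) = -8 + 2*y (k(y) = -8 + (y + y) = -8 + 2*y)
√(k(-134) - 212492) = √((-8 + 2*(-134)) - 212492) = √((-8 - 268) - 212492) = √(-276 - 212492) = √(-212768) = 4*I*√13298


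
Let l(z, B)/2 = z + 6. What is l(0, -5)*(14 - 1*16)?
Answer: -24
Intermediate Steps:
l(z, B) = 12 + 2*z (l(z, B) = 2*(z + 6) = 2*(6 + z) = 12 + 2*z)
l(0, -5)*(14 - 1*16) = (12 + 2*0)*(14 - 1*16) = (12 + 0)*(14 - 16) = 12*(-2) = -24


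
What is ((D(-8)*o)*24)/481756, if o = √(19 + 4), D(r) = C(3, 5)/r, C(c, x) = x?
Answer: -15*√23/481756 ≈ -0.00014932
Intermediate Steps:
D(r) = 5/r
o = √23 ≈ 4.7958
((D(-8)*o)*24)/481756 = (((5/(-8))*√23)*24)/481756 = (((5*(-⅛))*√23)*24)*(1/481756) = (-5*√23/8*24)*(1/481756) = -15*√23*(1/481756) = -15*√23/481756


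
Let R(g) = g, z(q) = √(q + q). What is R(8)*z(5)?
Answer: 8*√10 ≈ 25.298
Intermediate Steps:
z(q) = √2*√q (z(q) = √(2*q) = √2*√q)
R(8)*z(5) = 8*(√2*√5) = 8*√10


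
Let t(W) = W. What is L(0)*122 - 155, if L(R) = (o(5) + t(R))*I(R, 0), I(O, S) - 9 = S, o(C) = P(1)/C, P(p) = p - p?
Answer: -155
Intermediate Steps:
P(p) = 0
o(C) = 0 (o(C) = 0/C = 0)
I(O, S) = 9 + S
L(R) = 9*R (L(R) = (0 + R)*(9 + 0) = R*9 = 9*R)
L(0)*122 - 155 = (9*0)*122 - 155 = 0*122 - 155 = 0 - 155 = -155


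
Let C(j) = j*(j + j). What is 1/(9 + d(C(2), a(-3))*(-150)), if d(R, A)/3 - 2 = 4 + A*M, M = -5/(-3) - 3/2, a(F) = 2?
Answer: -1/2841 ≈ -0.00035199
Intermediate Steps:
C(j) = 2*j² (C(j) = j*(2*j) = 2*j²)
M = ⅙ (M = -5*(-⅓) - 3*½ = 5/3 - 3/2 = ⅙ ≈ 0.16667)
d(R, A) = 18 + A/2 (d(R, A) = 6 + 3*(4 + A*(⅙)) = 6 + 3*(4 + A/6) = 6 + (12 + A/2) = 18 + A/2)
1/(9 + d(C(2), a(-3))*(-150)) = 1/(9 + (18 + (½)*2)*(-150)) = 1/(9 + (18 + 1)*(-150)) = 1/(9 + 19*(-150)) = 1/(9 - 2850) = 1/(-2841) = -1/2841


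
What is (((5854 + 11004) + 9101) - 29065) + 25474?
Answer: 22368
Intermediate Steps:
(((5854 + 11004) + 9101) - 29065) + 25474 = ((16858 + 9101) - 29065) + 25474 = (25959 - 29065) + 25474 = -3106 + 25474 = 22368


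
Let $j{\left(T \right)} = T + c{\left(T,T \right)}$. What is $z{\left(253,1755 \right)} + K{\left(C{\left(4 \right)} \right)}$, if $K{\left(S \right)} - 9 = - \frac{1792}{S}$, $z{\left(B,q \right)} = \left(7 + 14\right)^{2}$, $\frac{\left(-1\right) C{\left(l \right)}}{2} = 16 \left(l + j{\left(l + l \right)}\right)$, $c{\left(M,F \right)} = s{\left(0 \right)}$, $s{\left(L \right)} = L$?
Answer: $\frac{1364}{3} \approx 454.67$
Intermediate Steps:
$c{\left(M,F \right)} = 0$
$j{\left(T \right)} = T$ ($j{\left(T \right)} = T + 0 = T$)
$C{\left(l \right)} = - 96 l$ ($C{\left(l \right)} = - 2 \cdot 16 \left(l + \left(l + l\right)\right) = - 2 \cdot 16 \left(l + 2 l\right) = - 2 \cdot 16 \cdot 3 l = - 2 \cdot 48 l = - 96 l$)
$z{\left(B,q \right)} = 441$ ($z{\left(B,q \right)} = 21^{2} = 441$)
$K{\left(S \right)} = 9 - \frac{1792}{S}$
$z{\left(253,1755 \right)} + K{\left(C{\left(4 \right)} \right)} = 441 + \left(9 - \frac{1792}{\left(-96\right) 4}\right) = 441 + \left(9 - \frac{1792}{-384}\right) = 441 + \left(9 - - \frac{14}{3}\right) = 441 + \left(9 + \frac{14}{3}\right) = 441 + \frac{41}{3} = \frac{1364}{3}$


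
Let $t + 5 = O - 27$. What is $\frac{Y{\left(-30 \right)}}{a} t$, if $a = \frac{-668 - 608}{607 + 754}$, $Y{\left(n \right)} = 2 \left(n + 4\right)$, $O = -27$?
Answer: $- \frac{1043887}{319} \approx -3272.4$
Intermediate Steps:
$Y{\left(n \right)} = 8 + 2 n$ ($Y{\left(n \right)} = 2 \left(4 + n\right) = 8 + 2 n$)
$t = -59$ ($t = -5 - 54 = -59$)
$a = - \frac{1276}{1361} \approx -0.93755$
$\frac{Y{\left(-30 \right)}}{a} t = \frac{8 + 2 \left(-30\right)}{- \frac{1276}{1361}} \left(-59\right) = \left(8 - 60\right) \left(- \frac{1361}{1276}\right) \left(-59\right) = \left(-52\right) \left(- \frac{1361}{1276}\right) \left(-59\right) = \frac{17693}{319} \left(-59\right) = - \frac{1043887}{319}$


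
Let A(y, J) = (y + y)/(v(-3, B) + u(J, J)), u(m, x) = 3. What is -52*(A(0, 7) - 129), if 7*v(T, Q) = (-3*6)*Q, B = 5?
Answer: 6708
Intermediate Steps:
v(T, Q) = -18*Q/7 (v(T, Q) = ((-3*6)*Q)/7 = (-18*Q)/7 = -18*Q/7)
A(y, J) = -14*y/69 (A(y, J) = (y + y)/(-18/7*5 + 3) = (2*y)/(-90/7 + 3) = (2*y)/(-69/7) = (2*y)*(-7/69) = -14*y/69)
-52*(A(0, 7) - 129) = -52*(-14/69*0 - 129) = -52*(0 - 129) = -52*(-129) = 6708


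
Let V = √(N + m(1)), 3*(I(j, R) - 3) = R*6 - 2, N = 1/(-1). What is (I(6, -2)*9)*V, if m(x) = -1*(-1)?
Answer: 0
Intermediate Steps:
m(x) = 1
N = -1
I(j, R) = 7/3 + 2*R (I(j, R) = 3 + (R*6 - 2)/3 = 3 + (6*R - 2)/3 = 3 + (-2 + 6*R)/3 = 3 + (-⅔ + 2*R) = 7/3 + 2*R)
V = 0 (V = √(-1 + 1) = √0 = 0)
(I(6, -2)*9)*V = ((7/3 + 2*(-2))*9)*0 = ((7/3 - 4)*9)*0 = -5/3*9*0 = -15*0 = 0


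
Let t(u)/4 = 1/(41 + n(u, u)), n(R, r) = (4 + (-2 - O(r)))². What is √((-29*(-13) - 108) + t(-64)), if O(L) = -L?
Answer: √4060093065/3885 ≈ 16.401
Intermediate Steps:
n(R, r) = (2 + r)² (n(R, r) = (4 + (-2 - (-1)*r))² = (4 + (-2 + r))² = (2 + r)²)
t(u) = 4/(41 + (2 + u)²)
√((-29*(-13) - 108) + t(-64)) = √((-29*(-13) - 108) + 4/(41 + (2 - 64)²)) = √((377 - 108) + 4/(41 + (-62)²)) = √(269 + 4/(41 + 3844)) = √(269 + 4/3885) = √(1045069/3885) = √4060093065/3885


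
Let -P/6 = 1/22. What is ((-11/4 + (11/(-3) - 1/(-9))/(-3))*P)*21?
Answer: 1183/132 ≈ 8.9621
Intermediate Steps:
P = -3/11 (P = -6/22 = -6*1/22 = -3/11 ≈ -0.27273)
((-11/4 + (11/(-3) - 1/(-9))/(-3))*P)*21 = ((-11/4 + (11/(-3) - 1/(-9))/(-3))*(-3/11))*21 = ((-11*¼ + (11*(-⅓) - 1*(-⅑))*(-⅓))*(-3/11))*21 = ((-11/4 + (-11/3 + ⅑)*(-⅓))*(-3/11))*21 = ((-11/4 - 32/9*(-⅓))*(-3/11))*21 = ((-11/4 + 32/27)*(-3/11))*21 = -169/108*(-3/11)*21 = (169/396)*21 = 1183/132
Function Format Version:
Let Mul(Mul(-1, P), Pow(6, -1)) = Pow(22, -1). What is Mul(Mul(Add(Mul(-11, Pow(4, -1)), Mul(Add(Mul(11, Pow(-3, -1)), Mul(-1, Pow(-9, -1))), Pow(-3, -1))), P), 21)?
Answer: Rational(1183, 132) ≈ 8.9621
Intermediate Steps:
P = Rational(-3, 11) (P = Mul(-6, Pow(22, -1)) = Mul(-6, Rational(1, 22)) = Rational(-3, 11) ≈ -0.27273)
Mul(Mul(Add(Mul(-11, Pow(4, -1)), Mul(Add(Mul(11, Pow(-3, -1)), Mul(-1, Pow(-9, -1))), Pow(-3, -1))), P), 21) = Mul(Mul(Add(Mul(-11, Pow(4, -1)), Mul(Add(Mul(11, Pow(-3, -1)), Mul(-1, Pow(-9, -1))), Pow(-3, -1))), Rational(-3, 11)), 21) = Mul(Mul(Add(Mul(-11, Rational(1, 4)), Mul(Add(Mul(11, Rational(-1, 3)), Mul(-1, Rational(-1, 9))), Rational(-1, 3))), Rational(-3, 11)), 21) = Mul(Mul(Add(Rational(-11, 4), Mul(Add(Rational(-11, 3), Rational(1, 9)), Rational(-1, 3))), Rational(-3, 11)), 21) = Mul(Mul(Add(Rational(-11, 4), Mul(Rational(-32, 9), Rational(-1, 3))), Rational(-3, 11)), 21) = Mul(Mul(Add(Rational(-11, 4), Rational(32, 27)), Rational(-3, 11)), 21) = Mul(Mul(Rational(-169, 108), Rational(-3, 11)), 21) = Mul(Rational(169, 396), 21) = Rational(1183, 132)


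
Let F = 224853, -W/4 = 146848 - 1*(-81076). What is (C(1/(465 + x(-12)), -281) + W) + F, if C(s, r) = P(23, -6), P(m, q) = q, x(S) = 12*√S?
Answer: -686849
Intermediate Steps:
C(s, r) = -6
W = -911696 (W = -4*(146848 - 1*(-81076)) = -4*(146848 + 81076) = -4*227924 = -911696)
(C(1/(465 + x(-12)), -281) + W) + F = (-6 - 911696) + 224853 = -911702 + 224853 = -686849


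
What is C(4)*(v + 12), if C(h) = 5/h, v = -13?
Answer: -5/4 ≈ -1.2500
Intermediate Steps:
C(4)*(v + 12) = (5/4)*(-13 + 12) = (5*(¼))*(-1) = (5/4)*(-1) = -5/4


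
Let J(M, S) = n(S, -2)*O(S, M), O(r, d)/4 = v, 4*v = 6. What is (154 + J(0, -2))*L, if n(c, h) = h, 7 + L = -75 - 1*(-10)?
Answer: -10224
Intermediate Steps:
v = 3/2 (v = (¼)*6 = 3/2 ≈ 1.5000)
O(r, d) = 6 (O(r, d) = 4*(3/2) = 6)
L = -72 (L = -7 + (-75 - 1*(-10)) = -7 + (-75 + 10) = -7 - 65 = -72)
J(M, S) = -12 (J(M, S) = -2*6 = -12)
(154 + J(0, -2))*L = (154 - 12)*(-72) = 142*(-72) = -10224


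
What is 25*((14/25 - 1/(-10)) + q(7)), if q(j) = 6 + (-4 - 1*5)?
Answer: -117/2 ≈ -58.500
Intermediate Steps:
q(j) = -3 (q(j) = 6 + (-4 - 5) = 6 - 9 = -3)
25*((14/25 - 1/(-10)) + q(7)) = 25*((14/25 - 1/(-10)) - 3) = 25*((14*(1/25) - 1*(-⅒)) - 3) = 25*((14/25 + ⅒) - 3) = 25*(33/50 - 3) = 25*(-117/50) = -117/2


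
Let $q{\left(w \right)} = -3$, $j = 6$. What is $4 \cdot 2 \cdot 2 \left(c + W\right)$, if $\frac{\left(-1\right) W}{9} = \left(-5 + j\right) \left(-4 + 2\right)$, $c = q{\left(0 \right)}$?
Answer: $240$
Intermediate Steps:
$c = -3$
$W = 18$ ($W = - 9 \left(-5 + 6\right) \left(-4 + 2\right) = - 9 \cdot 1 \left(-2\right) = \left(-9\right) \left(-2\right) = 18$)
$4 \cdot 2 \cdot 2 \left(c + W\right) = 4 \cdot 2 \cdot 2 \left(-3 + 18\right) = 8 \cdot 2 \cdot 15 = 16 \cdot 15 = 240$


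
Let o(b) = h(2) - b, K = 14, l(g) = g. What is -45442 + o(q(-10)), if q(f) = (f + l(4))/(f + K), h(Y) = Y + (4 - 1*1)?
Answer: -90871/2 ≈ -45436.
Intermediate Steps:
h(Y) = 3 + Y (h(Y) = Y + (4 - 1) = Y + 3 = 3 + Y)
q(f) = (4 + f)/(14 + f) (q(f) = (f + 4)/(f + 14) = (4 + f)/(14 + f))
o(b) = 5 - b (o(b) = (3 + 2) - b = 5 - b)
-45442 + o(q(-10)) = -45442 + (5 - (4 - 10)/(14 - 10)) = -45442 + (5 - (-6)/4) = -45442 + (5 - 1*(-3/2)) = -45442 + (5 + 3/2) = -45442 + 13/2 = -90871/2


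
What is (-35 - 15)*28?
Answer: -1400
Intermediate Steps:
(-35 - 15)*28 = -50*28 = -1400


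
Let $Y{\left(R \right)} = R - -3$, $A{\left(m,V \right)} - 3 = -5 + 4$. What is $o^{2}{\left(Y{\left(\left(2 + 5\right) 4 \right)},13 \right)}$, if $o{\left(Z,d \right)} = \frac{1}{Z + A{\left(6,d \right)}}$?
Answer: $\frac{1}{1089} \approx 0.00091827$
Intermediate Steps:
$A{\left(m,V \right)} = 2$ ($A{\left(m,V \right)} = 3 + \left(-5 + 4\right) = 3 - 1 = 2$)
$Y{\left(R \right)} = 3 + R$ ($Y{\left(R \right)} = R + 3 = 3 + R$)
$o{\left(Z,d \right)} = \frac{1}{2 + Z}$ ($o{\left(Z,d \right)} = \frac{1}{Z + 2} = \frac{1}{2 + Z}$)
$o^{2}{\left(Y{\left(\left(2 + 5\right) 4 \right)},13 \right)} = \left(\frac{1}{2 + \left(3 + \left(2 + 5\right) 4\right)}\right)^{2} = \left(\frac{1}{2 + \left(3 + 7 \cdot 4\right)}\right)^{2} = \left(\frac{1}{2 + \left(3 + 28\right)}\right)^{2} = \left(\frac{1}{2 + 31}\right)^{2} = \left(\frac{1}{33}\right)^{2} = \frac{1}{1089}$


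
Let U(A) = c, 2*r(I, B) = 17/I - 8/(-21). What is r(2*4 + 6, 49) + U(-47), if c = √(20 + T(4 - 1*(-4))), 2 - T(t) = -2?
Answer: 67/84 + 2*√6 ≈ 5.6966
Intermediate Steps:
T(t) = 4 (T(t) = 2 - 1*(-2) = 2 + 2 = 4)
r(I, B) = 4/21 + 17/(2*I) (r(I, B) = (17/I - 8/(-21))/2 = (17/I - 8*(-1/21))/2 = (17/I + 8/21)/2 = (8/21 + 17/I)/2 = 4/21 + 17/(2*I))
c = 2*√6 (c = √(20 + 4) = √24 = 2*√6 ≈ 4.8990)
U(A) = 2*√6
r(2*4 + 6, 49) + U(-47) = (357 + 8*(2*4 + 6))/(42*(2*4 + 6)) + 2*√6 = (357 + 8*(8 + 6))/(42*(8 + 6)) + 2*√6 = (1/42)*(357 + 8*14)/14 + 2*√6 = (1/42)*(1/14)*(357 + 112) + 2*√6 = (1/42)*(1/14)*469 + 2*√6 = 67/84 + 2*√6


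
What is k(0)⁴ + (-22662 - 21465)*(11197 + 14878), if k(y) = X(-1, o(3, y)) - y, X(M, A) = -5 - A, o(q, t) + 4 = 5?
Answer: -1150610229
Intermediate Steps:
o(q, t) = 1 (o(q, t) = -4 + 5 = 1)
k(y) = -6 - y (k(y) = (-5 - 1*1) - y = (-5 - 1) - y = -6 - y)
k(0)⁴ + (-22662 - 21465)*(11197 + 14878) = (-6 - 1*0)⁴ + (-22662 - 21465)*(11197 + 14878) = (-6 + 0)⁴ - 44127*26075 = (-6)⁴ - 1150611525 = 1296 - 1150611525 = -1150610229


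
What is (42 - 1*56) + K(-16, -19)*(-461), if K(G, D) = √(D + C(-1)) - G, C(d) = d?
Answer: -7390 - 922*I*√5 ≈ -7390.0 - 2061.7*I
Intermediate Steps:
K(G, D) = √(-1 + D) - G (K(G, D) = √(D - 1) - G = √(-1 + D) - G)
(42 - 1*56) + K(-16, -19)*(-461) = (42 - 1*56) + (√(-1 - 19) - 1*(-16))*(-461) = (42 - 56) + (√(-20) + 16)*(-461) = -14 + (2*I*√5 + 16)*(-461) = -14 + (16 + 2*I*√5)*(-461) = -14 + (-7376 - 922*I*√5) = -7390 - 922*I*√5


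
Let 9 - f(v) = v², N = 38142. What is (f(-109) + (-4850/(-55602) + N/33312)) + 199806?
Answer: 29008019594525/154351152 ≈ 1.8794e+5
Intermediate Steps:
f(v) = 9 - v²
(f(-109) + (-4850/(-55602) + N/33312)) + 199806 = ((9 - 1*(-109)²) + (-4850/(-55602) + 38142/33312)) + 199806 = ((9 - 1*11881) + (-4850*(-1/55602) + 38142*(1/33312))) + 199806 = ((9 - 11881) + (2425/27801 + 6357/5552)) + 199806 = (-11872 + 190194557/154351152) + 199806 = -1832266681987/154351152 + 199806 = 29008019594525/154351152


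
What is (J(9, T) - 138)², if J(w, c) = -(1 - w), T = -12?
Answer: 16900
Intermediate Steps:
J(w, c) = -1 + w
(J(9, T) - 138)² = ((-1 + 9) - 138)² = (8 - 138)² = (-130)² = 16900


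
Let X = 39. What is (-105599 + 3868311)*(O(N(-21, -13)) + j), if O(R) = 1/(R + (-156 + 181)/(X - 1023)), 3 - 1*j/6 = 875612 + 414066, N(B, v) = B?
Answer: -35434237438771824/1217 ≈ -2.9116e+13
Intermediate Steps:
j = -7738050 (j = 18 - 6*(875612 + 414066) = 18 - 6*1289678 = 18 - 7738068 = -7738050)
O(R) = 1/(-25/984 + R) (O(R) = 1/(R + (-156 + 181)/(39 - 1023)) = 1/(R + 25/(-984)) = 1/(R + 25*(-1/984)) = 1/(R - 25/984) = 1/(-25/984 + R))
(-105599 + 3868311)*(O(N(-21, -13)) + j) = (-105599 + 3868311)*(984/(-25 + 984*(-21)) - 7738050) = 3762712*(984/(-25 - 20664) - 7738050) = 3762712*(984/(-20689) - 7738050) = 3762712*(984*(-1/20689) - 7738050) = 3762712*(-984/20689 - 7738050) = 3762712*(-160092517434/20689) = -35434237438771824/1217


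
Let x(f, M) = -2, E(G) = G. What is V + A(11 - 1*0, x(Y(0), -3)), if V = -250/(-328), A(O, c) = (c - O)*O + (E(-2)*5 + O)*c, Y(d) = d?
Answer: -23655/164 ≈ -144.24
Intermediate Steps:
A(O, c) = O*(c - O) + c*(-10 + O) (A(O, c) = (c - O)*O + (-2*5 + O)*c = O*(c - O) + (-10 + O)*c = O*(c - O) + c*(-10 + O))
V = 125/164 (V = -250*(-1/328) = 125/164 ≈ 0.76220)
V + A(11 - 1*0, x(Y(0), -3)) = 125/164 + (-(11 - 1*0)² - 10*(-2) + 2*(11 - 1*0)*(-2)) = 125/164 + (-(11 + 0)² + 20 + 2*(11 + 0)*(-2)) = 125/164 + (-1*11² + 20 + 2*11*(-2)) = 125/164 + (-1*121 + 20 - 44) = 125/164 + (-121 + 20 - 44) = 125/164 - 145 = -23655/164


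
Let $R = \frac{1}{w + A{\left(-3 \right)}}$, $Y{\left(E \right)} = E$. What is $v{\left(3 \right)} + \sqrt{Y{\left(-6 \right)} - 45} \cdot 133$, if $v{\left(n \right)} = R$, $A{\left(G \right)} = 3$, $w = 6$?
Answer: $\frac{1}{9} + 133 i \sqrt{51} \approx 0.11111 + 949.81 i$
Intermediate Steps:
$R = \frac{1}{9}$ ($R = \frac{1}{6 + 3} = \frac{1}{9} \approx 0.11111$)
$v{\left(n \right)} = \frac{1}{9}$
$v{\left(3 \right)} + \sqrt{Y{\left(-6 \right)} - 45} \cdot 133 = \frac{1}{9} + \sqrt{-6 - 45} \cdot 133 = \frac{1}{9} + \sqrt{-51} \cdot 133 = \frac{1}{9} + i \sqrt{51} \cdot 133 = \frac{1}{9} + 133 i \sqrt{51}$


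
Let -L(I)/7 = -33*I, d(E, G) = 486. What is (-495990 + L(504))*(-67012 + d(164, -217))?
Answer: 25251007716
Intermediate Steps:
L(I) = 231*I (L(I) = -(-231)*I = 231*I)
(-495990 + L(504))*(-67012 + d(164, -217)) = (-495990 + 231*504)*(-67012 + 486) = (-495990 + 116424)*(-66526) = -379566*(-66526) = 25251007716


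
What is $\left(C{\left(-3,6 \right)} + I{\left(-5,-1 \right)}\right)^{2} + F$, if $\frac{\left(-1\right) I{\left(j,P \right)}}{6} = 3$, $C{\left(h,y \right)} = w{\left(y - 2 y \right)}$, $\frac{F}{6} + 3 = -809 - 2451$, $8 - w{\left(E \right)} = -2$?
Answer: $-19514$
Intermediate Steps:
$w{\left(E \right)} = 10$ ($w{\left(E \right)} = 8 - -2 = 8 + 2 = 10$)
$F = -19578$ ($F = -18 + 6 \left(-809 - 2451\right) = -18 + 6 \left(-3260\right) = -18 - 19560 = -19578$)
$C{\left(h,y \right)} = 10$
$I{\left(j,P \right)} = -18$ ($I{\left(j,P \right)} = \left(-6\right) 3 = -18$)
$\left(C{\left(-3,6 \right)} + I{\left(-5,-1 \right)}\right)^{2} + F = \left(10 - 18\right)^{2} - 19578 = \left(-8\right)^{2} - 19578 = 64 - 19578 = -19514$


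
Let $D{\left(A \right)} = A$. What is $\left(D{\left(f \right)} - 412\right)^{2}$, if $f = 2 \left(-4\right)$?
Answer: $176400$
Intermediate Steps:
$f = -8$
$\left(D{\left(f \right)} - 412\right)^{2} = \left(-8 - 412\right)^{2} = \left(-420\right)^{2} = 176400$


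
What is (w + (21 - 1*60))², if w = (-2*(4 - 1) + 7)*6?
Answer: 1089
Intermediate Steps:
w = 6 (w = (-2*3 + 7)*6 = (-6 + 7)*6 = 1*6 = 6)
(w + (21 - 1*60))² = (6 + (21 - 1*60))² = (6 + (21 - 60))² = (6 - 39)² = (-33)² = 1089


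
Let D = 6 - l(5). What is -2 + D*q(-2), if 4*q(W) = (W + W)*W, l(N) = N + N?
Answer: -10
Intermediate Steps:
l(N) = 2*N
q(W) = W**2/2 (q(W) = ((W + W)*W)/4 = ((2*W)*W)/4 = (2*W**2)/4 = W**2/2)
D = -4 (D = 6 - 2*5 = 6 - 1*10 = 6 - 10 = -4)
-2 + D*q(-2) = -2 - 2*(-2)**2 = -2 - 2*4 = -2 - 4*2 = -2 - 8 = -10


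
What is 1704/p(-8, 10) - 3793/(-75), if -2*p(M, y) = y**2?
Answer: 1237/75 ≈ 16.493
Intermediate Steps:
p(M, y) = -y**2/2
1704/p(-8, 10) - 3793/(-75) = 1704/((-1/2*10**2)) - 3793/(-75) = 1704/((-1/2*100)) - 3793*(-1/75) = 1704/(-50) + 3793/75 = 1704*(-1/50) + 3793/75 = -852/25 + 3793/75 = 1237/75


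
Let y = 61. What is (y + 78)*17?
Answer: 2363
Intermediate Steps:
(y + 78)*17 = (61 + 78)*17 = 139*17 = 2363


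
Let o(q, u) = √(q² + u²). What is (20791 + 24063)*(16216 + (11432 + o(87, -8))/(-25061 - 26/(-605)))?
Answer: 11027719823108416/15161879 - 27136670*√7633/15161879 ≈ 7.2733e+8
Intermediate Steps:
(20791 + 24063)*(16216 + (11432 + o(87, -8))/(-25061 - 26/(-605))) = (20791 + 24063)*(16216 + (11432 + √(87² + (-8)²))/(-25061 - 26/(-605))) = 44854*(16216 + (11432 + √(7569 + 64))/(-25061 - 26*(-1/605))) = 44854*(16216 + (11432 + √7633)/(-25061 + 26/605)) = 44854*(16216 + (11432 + √7633)/(-15161879/605)) = 44854*(16216 + (11432 + √7633)*(-605/15161879)) = 44854*(16216 + (-6916360/15161879 - 605*√7633/15161879)) = 44854*(245858113504/15161879 - 605*√7633/15161879) = 11027719823108416/15161879 - 27136670*√7633/15161879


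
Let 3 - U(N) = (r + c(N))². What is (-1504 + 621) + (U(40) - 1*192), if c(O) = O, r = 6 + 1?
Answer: -3281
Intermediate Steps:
r = 7
U(N) = 3 - (7 + N)²
(-1504 + 621) + (U(40) - 1*192) = (-1504 + 621) + ((3 - (7 + 40)²) - 1*192) = -883 + ((3 - 1*47²) - 192) = -883 + ((3 - 1*2209) - 192) = -883 + ((3 - 2209) - 192) = -883 + (-2206 - 192) = -883 - 2398 = -3281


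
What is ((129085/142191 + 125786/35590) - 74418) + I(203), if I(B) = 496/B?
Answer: -5460166777012928/73378376505 ≈ -74411.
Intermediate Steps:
((129085/142191 + 125786/35590) - 74418) + I(203) = ((129085/142191 + 125786/35590) - 74418) + 496/203 = ((129085*(1/142191) + 125786*(1/35590)) - 74418) + 496*(1/203) = ((129085/142191 + 62893/17795) - 74418) + 496/203 = (11239886138/2530288845 - 74418) + 496/203 = -188287795381072/2530288845 + 496/203 = -5460166777012928/73378376505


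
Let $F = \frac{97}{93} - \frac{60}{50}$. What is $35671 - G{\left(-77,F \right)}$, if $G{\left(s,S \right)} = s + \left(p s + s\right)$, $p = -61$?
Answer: $31128$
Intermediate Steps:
$F = - \frac{73}{465}$ ($F = 97 \cdot \frac{1}{93} - \frac{6}{5} = \frac{97}{93} - \frac{6}{5} = - \frac{73}{465} \approx -0.15699$)
$G{\left(s,S \right)} = - 59 s$ ($G{\left(s,S \right)} = s + \left(- 61 s + s\right) = s - 60 s = - 59 s$)
$35671 - G{\left(-77,F \right)} = 35671 - \left(-59\right) \left(-77\right) = 35671 - 4543 = 31128$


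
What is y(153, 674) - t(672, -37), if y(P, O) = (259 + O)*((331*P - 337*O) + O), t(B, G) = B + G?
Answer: -164041628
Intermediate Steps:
y(P, O) = (259 + O)*(-336*O + 331*P) (y(P, O) = (259 + O)*((-337*O + 331*P) + O) = (259 + O)*(-336*O + 331*P))
y(153, 674) - t(672, -37) = (-87024*674 - 336*674**2 + 85729*153 + 331*674*153) - (672 - 37) = (-58654176 - 336*454276 + 13116537 + 34133382) - 1*635 = (-58654176 - 152636736 + 13116537 + 34133382) - 635 = -164040993 - 635 = -164041628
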